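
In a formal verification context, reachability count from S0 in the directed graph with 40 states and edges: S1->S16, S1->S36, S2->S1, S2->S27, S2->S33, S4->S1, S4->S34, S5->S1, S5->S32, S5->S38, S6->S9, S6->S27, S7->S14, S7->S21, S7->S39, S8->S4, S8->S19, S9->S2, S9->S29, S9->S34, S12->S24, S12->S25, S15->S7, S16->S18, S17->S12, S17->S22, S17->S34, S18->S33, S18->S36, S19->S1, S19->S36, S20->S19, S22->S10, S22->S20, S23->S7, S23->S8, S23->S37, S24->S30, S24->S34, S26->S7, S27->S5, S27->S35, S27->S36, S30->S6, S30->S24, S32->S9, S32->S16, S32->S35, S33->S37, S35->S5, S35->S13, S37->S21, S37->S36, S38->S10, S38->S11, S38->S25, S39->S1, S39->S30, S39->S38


BFS from S0:
  layer 0: {S0}
Reachable set: {S0}
Count = 1

1


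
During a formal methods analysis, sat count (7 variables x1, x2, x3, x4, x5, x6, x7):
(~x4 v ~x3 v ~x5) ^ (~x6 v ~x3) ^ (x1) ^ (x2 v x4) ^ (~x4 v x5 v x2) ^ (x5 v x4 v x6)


CNF with 6 clauses over 7 vars (128 assignments).
An assignment satisfies CNF iff every clause has >=1 true literal.
Check each row (bits = x1,x2,x3,x4,x5,x6,x7; clause T/F shown):
  row 0 [0000000]: clauses=TTFFTF -> 0
  row 1 [0000001]: clauses=TTFFTF -> 0
  row 2 [0000010]: clauses=TTFFTT -> 0
  row 3 [0000011]: clauses=TTFFTT -> 0
  row 4 [0000100]: clauses=TTFFTT -> 0
  (every remaining row is evaluated the same way; all 128 results are listed next)
Full result column, 8 rows per line (x1,x2,x3,x4 fixed per line; x5,x6,x7 runs 000..111 left to right):
  rows 0-7 [x1,x2,x3,x4=0000]: 00000000  (ones: 0)
  rows 8-15 [x1,x2,x3,x4=0001]: 00000000  (ones: 0)
  rows 16-23 [x1,x2,x3,x4=0010]: 00000000  (ones: 0)
  rows 24-31 [x1,x2,x3,x4=0011]: 00000000  (ones: 0)
  rows 32-39 [x1,x2,x3,x4=0100]: 00000000  (ones: 0)
  rows 40-47 [x1,x2,x3,x4=0101]: 00000000  (ones: 0)
  rows 48-55 [x1,x2,x3,x4=0110]: 00000000  (ones: 0)
  rows 56-63 [x1,x2,x3,x4=0111]: 00000000  (ones: 0)
  rows 64-71 [x1,x2,x3,x4=1000]: 00000000  (ones: 0)
  rows 72-79 [x1,x2,x3,x4=1001]: 00001111  (ones: 4)
  rows 80-87 [x1,x2,x3,x4=1010]: 00000000  (ones: 0)
  rows 88-95 [x1,x2,x3,x4=1011]: 00000000  (ones: 0)
  rows 96-103 [x1,x2,x3,x4=1100]: 00111111  (ones: 6)
  rows 104-111 [x1,x2,x3,x4=1101]: 11111111  (ones: 8)
  rows 112-119 [x1,x2,x3,x4=1110]: 00001100  (ones: 2)
  rows 120-127 [x1,x2,x3,x4=1111]: 11000000  (ones: 2)
Satisfying assignments = 0+0+0+0+0+0+0+0+0+4+0+0+6+8+2+2 = 22

22


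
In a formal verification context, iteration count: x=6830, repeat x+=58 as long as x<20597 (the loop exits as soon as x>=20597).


Step 1: x goes from 6830 toward 20597 by 58; the body runs while x<20597, so iterations = ceil((bound-start)/step)
Step 2: Distance=13767
Step 3: ceil(13767/58)=238

238


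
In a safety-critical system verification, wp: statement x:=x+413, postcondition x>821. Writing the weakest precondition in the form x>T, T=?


Formula: wp(x:=E, P) = P[E/x] (substitute E for x in postcondition)
Step 1: Postcondition: x>821
Step 2: Substitute x+413 for x: x+413>821
Step 3: Solve for x: x > 821-413 = 408

408


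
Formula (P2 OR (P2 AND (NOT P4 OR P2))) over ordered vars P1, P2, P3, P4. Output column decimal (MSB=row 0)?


Formula: (P2 OR (P2 AND (NOT P4 OR P2))) over P1, P2, P3, P4 (16 rows)
Evaluate each row (bits = P1,P2,P3,P4, MSB first):
  row 0 [0000]: (0 OR (0 AND (NOT 0 OR 0))) -> 0
  row 1 [0001]: (0 OR (0 AND (NOT 1 OR 0))) -> 0
  row 2 [0010]: (0 OR (0 AND (NOT 0 OR 0))) -> 0
  row 3 [0011]: (0 OR (0 AND (NOT 1 OR 0))) -> 0
  row 4 [0100]: (1 OR (1 AND (NOT 0 OR 1))) -> 1
  row 5 [0101]: (1 OR (1 AND (NOT 1 OR 1))) -> 1
  row 6 [0110]: (1 OR (1 AND (NOT 0 OR 1))) -> 1
  row 7 [0111]: (1 OR (1 AND (NOT 1 OR 1))) -> 1
  row 8 [1000]: (0 OR (0 AND (NOT 0 OR 0))) -> 0
  row 9 [1001]: (0 OR (0 AND (NOT 1 OR 0))) -> 0
  row 10 [1010]: (0 OR (0 AND (NOT 0 OR 0))) -> 0
  row 11 [1011]: (0 OR (0 AND (NOT 1 OR 0))) -> 0
  row 12 [1100]: (1 OR (1 AND (NOT 0 OR 1))) -> 1
  row 13 [1101]: (1 OR (1 AND (NOT 1 OR 1))) -> 1
  row 14 [1110]: (1 OR (1 AND (NOT 0 OR 1))) -> 1
  row 15 [1111]: (1 OR (1 AND (NOT 1 OR 1))) -> 1
Full result column, 4 rows per line (P1,P2 fixed per line; P3,P4 runs 00..11 left to right):
  rows 0-3 [P1,P2=00]: 0000  = hex 0
  rows 4-7 [P1,P2=01]: 1111  = hex F
  rows 8-11 [P1,P2=10]: 0000  = hex 0
  rows 12-15 [P1,P2=11]: 1111  = hex F
Output column (row 0 .. row 15) = 0000111100001111
Output column grouped in 4s = 0000 1111 0000 1111 = 0x0F0F
Convert to decimal digit by digit (value = value*16 + digit):
  0 -> 0
  0*16 + 15 (F) = 15
  15*16 + 0 = 240
  240*16 + 15 (F) = 3855
Decimal = 3855

3855


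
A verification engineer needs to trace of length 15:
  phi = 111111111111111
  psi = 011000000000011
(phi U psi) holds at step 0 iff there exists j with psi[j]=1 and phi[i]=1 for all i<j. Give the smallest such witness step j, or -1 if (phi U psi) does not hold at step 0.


(phi U psi) at 0: need smallest j with psi[j]=1 and phi[i]=1 for all i in [0,j).
Scan from step 0:
  step 0: phi=1, psi=0 -> continue
  step 1: psi=1 and phi held for [0,1) -> witness found
Witness step = 1

1


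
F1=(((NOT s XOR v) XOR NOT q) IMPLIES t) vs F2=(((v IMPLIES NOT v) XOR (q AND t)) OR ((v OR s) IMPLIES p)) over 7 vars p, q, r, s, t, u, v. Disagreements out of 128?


F1 = (((NOT s XOR v) XOR NOT q) IMPLIES t)
F2 = (((v IMPLIES NOT v) XOR (q AND t)) OR ((v OR s) IMPLIES p))
Evaluate both on each of 128 rows (bits = p,q,r,s,t,u,v):
  row 0 [0000000]: F1=1 F2=1 -> 0
  row 1 [0000001]: F1=0 F2=0 -> 0
  row 2 [0000010]: F1=1 F2=1 -> 0
  row 3 [0000011]: F1=0 F2=0 -> 0
  row 4 [0000100]: F1=1 F2=1 -> 0
  (every remaining row is evaluated the same way; all 128 results are listed next)
Full result column, 8 rows per line (p,q,r,s fixed per line; t,u,v runs 000..111 left to right):
  rows 0-7 [p,q,r,s=0000]: 00000101  (ones: 2)
  rows 8-15 [p,q,r,s=0001]: 11110101  (ones: 6)
  rows 16-23 [p,q,r,s=0010]: 00000101  (ones: 2)
  rows 24-31 [p,q,r,s=0011]: 11110101  (ones: 6)
  rows 32-39 [p,q,r,s=0100]: 11110000  (ones: 4)
  rows 40-47 [p,q,r,s=0101]: 00001010  (ones: 2)
  rows 48-55 [p,q,r,s=0110]: 11110000  (ones: 4)
  rows 56-63 [p,q,r,s=0111]: 00001010  (ones: 2)
  rows 64-71 [p,q,r,s=1000]: 01010000  (ones: 2)
  rows 72-79 [p,q,r,s=1001]: 10100000  (ones: 2)
  rows 80-87 [p,q,r,s=1010]: 01010000  (ones: 2)
  rows 88-95 [p,q,r,s=1011]: 10100000  (ones: 2)
  rows 96-103 [p,q,r,s=1100]: 10100000  (ones: 2)
  rows 104-111 [p,q,r,s=1101]: 01010000  (ones: 2)
  rows 112-119 [p,q,r,s=1110]: 10100000  (ones: 2)
  rows 120-127 [p,q,r,s=1111]: 01010000  (ones: 2)
Disagreements = 2+6+2+6+4+2+4+2+2+2+2+2+2+2+2+2 = 44

44


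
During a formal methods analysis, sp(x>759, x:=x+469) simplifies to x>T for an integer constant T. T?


Formula: sp(P, x:=E) = exists old_x. (x = E[old_x/x]) AND P[old_x/x] (old_x is the value of x before the assignment; eliminate old_x by solving x = E[old_x/x] for old_x)
Step 1: Precondition P: x>759, i.e. old_x > 759
Step 2: Assignment gives x = old_x + 469, so old_x = x - 469
Step 3: Substitute into P: x - 469 > 759
Step 4: Simplify: x > 759+469 = 1228

1228


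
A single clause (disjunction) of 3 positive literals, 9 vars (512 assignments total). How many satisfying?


Step 1: Total=2^9=512
Step 2: Unsat when all 3 false: 2^6=64
Step 3: Sat=512-64=448

448


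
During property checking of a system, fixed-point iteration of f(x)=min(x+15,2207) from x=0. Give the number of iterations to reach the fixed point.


Step 1: x=0, cap=2207, increment=15
Step 2: x grows by 15 each step until capped at 2207; fixed point is x=2207
Step 3: iterations = ceil(2207/15) = 148

148


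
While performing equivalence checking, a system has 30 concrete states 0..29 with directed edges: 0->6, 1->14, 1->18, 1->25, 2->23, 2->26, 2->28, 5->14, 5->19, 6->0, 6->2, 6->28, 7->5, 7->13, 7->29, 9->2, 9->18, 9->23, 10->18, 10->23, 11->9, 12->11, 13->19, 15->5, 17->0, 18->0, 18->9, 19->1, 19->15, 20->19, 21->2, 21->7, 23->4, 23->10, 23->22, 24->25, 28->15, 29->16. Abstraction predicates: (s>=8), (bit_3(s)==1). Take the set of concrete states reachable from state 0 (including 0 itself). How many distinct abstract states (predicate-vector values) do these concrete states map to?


BFS from 0:
Concrete reachable: {0, 1, 2, 4, 5, 6, 9, 10, 14, 15, 18, 19, 22, 23, 25, 26, 28}
Abstract via predicates (s>=8), (bit_3(s)==1):
  (0,0) <- {0, 1, 2, 4, 5, 6}
  (1,0) <- {18, 19, 22, 23}
  (1,1) <- {9, 10, 14, 15, 25, 26, 28}
Distinct abstract states = 3

3


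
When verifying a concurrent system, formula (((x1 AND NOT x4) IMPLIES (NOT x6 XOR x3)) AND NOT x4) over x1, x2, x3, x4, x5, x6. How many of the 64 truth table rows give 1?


Formula: (((x1 AND NOT x4) IMPLIES (NOT x6 XOR x3)) AND NOT x4) over 6 vars (64 rows)
Evaluate each row (x1, x2, x3, x4, x5, x6 as bits, MSB first):
  row 0 [000000]: (((0 AND NOT 0) IMPLIES (NOT 0 XOR 0)) AND NOT 0) -> 1
  row 1 [000001]: (((0 AND NOT 0) IMPLIES (NOT 1 XOR 0)) AND NOT 0) -> 1
  row 2 [000010]: (((0 AND NOT 0) IMPLIES (NOT 0 XOR 0)) AND NOT 0) -> 1
  row 3 [000011]: (((0 AND NOT 0) IMPLIES (NOT 1 XOR 0)) AND NOT 0) -> 1
  row 4 [000100]: (((0 AND NOT 1) IMPLIES (NOT 0 XOR 0)) AND NOT 1) -> 0
  (every remaining row is evaluated the same way; all 64 results are listed next)
Full result column, 8 rows per line (x1,x2,x3 fixed per line; x4,x5,x6 runs 000..111 left to right):
  rows 0-7 [x1,x2,x3=000]: 11110000  (ones: 4)
  rows 8-15 [x1,x2,x3=001]: 11110000  (ones: 4)
  rows 16-23 [x1,x2,x3=010]: 11110000  (ones: 4)
  rows 24-31 [x1,x2,x3=011]: 11110000  (ones: 4)
  rows 32-39 [x1,x2,x3=100]: 10100000  (ones: 2)
  rows 40-47 [x1,x2,x3=101]: 01010000  (ones: 2)
  rows 48-55 [x1,x2,x3=110]: 10100000  (ones: 2)
  rows 56-63 [x1,x2,x3=111]: 01010000  (ones: 2)
Count of 1-rows = 4+4+4+4+2+2+2+2 = 24

24


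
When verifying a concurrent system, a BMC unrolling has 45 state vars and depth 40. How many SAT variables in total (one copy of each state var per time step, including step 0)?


BMC unrolls to depth k, creating one copy of each state var for steps 0..k.
Step count = 40 + 1 = 41 (steps 0 through 40)
Vars per step = 45
Total = 45 * 41 = 1845

1845


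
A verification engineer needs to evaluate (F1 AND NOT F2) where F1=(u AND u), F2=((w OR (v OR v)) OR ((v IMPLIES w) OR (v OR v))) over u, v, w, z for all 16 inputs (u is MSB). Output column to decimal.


F1 = (u AND u)
F2 = ((w OR (v OR v)) OR ((v IMPLIES w) OR (v OR v)))
Counterexample to F1=>F2 is where F1=1 and F2=0.
Evaluate each row (bits = u,v,w,z, MSB first):
  row 0 [0000]: F1=0 F2=1 -> F1&~F2 -> 0
  row 1 [0001]: F1=0 F2=1 -> F1&~F2 -> 0
  row 2 [0010]: F1=0 F2=1 -> F1&~F2 -> 0
  row 3 [0011]: F1=0 F2=1 -> F1&~F2 -> 0
  row 4 [0100]: F1=0 F2=1 -> F1&~F2 -> 0
  row 5 [0101]: F1=0 F2=1 -> F1&~F2 -> 0
  row 6 [0110]: F1=0 F2=1 -> F1&~F2 -> 0
  row 7 [0111]: F1=0 F2=1 -> F1&~F2 -> 0
  row 8 [1000]: F1=1 F2=1 -> F1&~F2 -> 0
  row 9 [1001]: F1=1 F2=1 -> F1&~F2 -> 0
  row 10 [1010]: F1=1 F2=1 -> F1&~F2 -> 0
  row 11 [1011]: F1=1 F2=1 -> F1&~F2 -> 0
  row 12 [1100]: F1=1 F2=1 -> F1&~F2 -> 0
  row 13 [1101]: F1=1 F2=1 -> F1&~F2 -> 0
  row 14 [1110]: F1=1 F2=1 -> F1&~F2 -> 0
  row 15 [1111]: F1=1 F2=1 -> F1&~F2 -> 0
Full result column, 4 rows per line (u,v fixed per line; w,z runs 00..11 left to right):
  rows 0-3 [u,v=00]: 0000  = hex 0
  rows 4-7 [u,v=01]: 0000  = hex 0
  rows 8-11 [u,v=10]: 0000  = hex 0
  rows 12-15 [u,v=11]: 0000  = hex 0
Counterexample vector (row 0 .. row 15) = 0000000000000000
Output column grouped in 4s = 0000 0000 0000 0000 = 0x0000
Convert to decimal digit by digit (value = value*16 + digit):
  0 -> 0
  0*16 + 0 = 0
  0*16 + 0 = 0
  0*16 + 0 = 0
Decimal = 0

0


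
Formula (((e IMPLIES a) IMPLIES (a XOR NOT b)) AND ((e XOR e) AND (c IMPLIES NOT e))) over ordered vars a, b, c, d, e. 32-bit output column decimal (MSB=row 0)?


Formula: (((e IMPLIES a) IMPLIES (a XOR NOT b)) AND ((e XOR e) AND (c IMPLIES NOT e))) over a, b, c, d, e (32 rows)
Evaluate each row (bits = a,b,c,d,e, MSB first):
  row 0 [00000]: (((0 IMPLIES 0) IMPLIES (0 XOR NOT 0)) AND ((0 XOR 0) AND (0 IMPLIES NOT 0))) -> 0
  row 1 [00001]: (((1 IMPLIES 0) IMPLIES (0 XOR NOT 0)) AND ((1 XOR 1) AND (0 IMPLIES NOT 1))) -> 0
  row 2 [00010]: (((0 IMPLIES 0) IMPLIES (0 XOR NOT 0)) AND ((0 XOR 0) AND (0 IMPLIES NOT 0))) -> 0
  row 3 [00011]: (((1 IMPLIES 0) IMPLIES (0 XOR NOT 0)) AND ((1 XOR 1) AND (0 IMPLIES NOT 1))) -> 0
  row 4 [00100]: (((0 IMPLIES 0) IMPLIES (0 XOR NOT 0)) AND ((0 XOR 0) AND (1 IMPLIES NOT 0))) -> 0
  row 5 [00101]: (((1 IMPLIES 0) IMPLIES (0 XOR NOT 0)) AND ((1 XOR 1) AND (1 IMPLIES NOT 1))) -> 0
  row 6 [00110]: (((0 IMPLIES 0) IMPLIES (0 XOR NOT 0)) AND ((0 XOR 0) AND (1 IMPLIES NOT 0))) -> 0
  row 7 [00111]: (((1 IMPLIES 0) IMPLIES (0 XOR NOT 0)) AND ((1 XOR 1) AND (1 IMPLIES NOT 1))) -> 0
  row 8 [01000]: (((0 IMPLIES 0) IMPLIES (0 XOR NOT 1)) AND ((0 XOR 0) AND (0 IMPLIES NOT 0))) -> 0
  row 9 [01001]: (((1 IMPLIES 0) IMPLIES (0 XOR NOT 1)) AND ((1 XOR 1) AND (0 IMPLIES NOT 1))) -> 0
  row 10 [01010]: (((0 IMPLIES 0) IMPLIES (0 XOR NOT 1)) AND ((0 XOR 0) AND (0 IMPLIES NOT 0))) -> 0
  row 11 [01011]: (((1 IMPLIES 0) IMPLIES (0 XOR NOT 1)) AND ((1 XOR 1) AND (0 IMPLIES NOT 1))) -> 0
  row 12 [01100]: (((0 IMPLIES 0) IMPLIES (0 XOR NOT 1)) AND ((0 XOR 0) AND (1 IMPLIES NOT 0))) -> 0
  row 13 [01101]: (((1 IMPLIES 0) IMPLIES (0 XOR NOT 1)) AND ((1 XOR 1) AND (1 IMPLIES NOT 1))) -> 0
  row 14 [01110]: (((0 IMPLIES 0) IMPLIES (0 XOR NOT 1)) AND ((0 XOR 0) AND (1 IMPLIES NOT 0))) -> 0
  row 15 [01111]: (((1 IMPLIES 0) IMPLIES (0 XOR NOT 1)) AND ((1 XOR 1) AND (1 IMPLIES NOT 1))) -> 0
  row 16 [10000]: (((0 IMPLIES 1) IMPLIES (1 XOR NOT 0)) AND ((0 XOR 0) AND (0 IMPLIES NOT 0))) -> 0
  row 17 [10001]: (((1 IMPLIES 1) IMPLIES (1 XOR NOT 0)) AND ((1 XOR 1) AND (0 IMPLIES NOT 1))) -> 0
  row 18 [10010]: (((0 IMPLIES 1) IMPLIES (1 XOR NOT 0)) AND ((0 XOR 0) AND (0 IMPLIES NOT 0))) -> 0
  row 19 [10011]: (((1 IMPLIES 1) IMPLIES (1 XOR NOT 0)) AND ((1 XOR 1) AND (0 IMPLIES NOT 1))) -> 0
  row 20 [10100]: (((0 IMPLIES 1) IMPLIES (1 XOR NOT 0)) AND ((0 XOR 0) AND (1 IMPLIES NOT 0))) -> 0
  row 21 [10101]: (((1 IMPLIES 1) IMPLIES (1 XOR NOT 0)) AND ((1 XOR 1) AND (1 IMPLIES NOT 1))) -> 0
  row 22 [10110]: (((0 IMPLIES 1) IMPLIES (1 XOR NOT 0)) AND ((0 XOR 0) AND (1 IMPLIES NOT 0))) -> 0
  row 23 [10111]: (((1 IMPLIES 1) IMPLIES (1 XOR NOT 0)) AND ((1 XOR 1) AND (1 IMPLIES NOT 1))) -> 0
  row 24 [11000]: (((0 IMPLIES 1) IMPLIES (1 XOR NOT 1)) AND ((0 XOR 0) AND (0 IMPLIES NOT 0))) -> 0
  row 25 [11001]: (((1 IMPLIES 1) IMPLIES (1 XOR NOT 1)) AND ((1 XOR 1) AND (0 IMPLIES NOT 1))) -> 0
  row 26 [11010]: (((0 IMPLIES 1) IMPLIES (1 XOR NOT 1)) AND ((0 XOR 0) AND (0 IMPLIES NOT 0))) -> 0
  row 27 [11011]: (((1 IMPLIES 1) IMPLIES (1 XOR NOT 1)) AND ((1 XOR 1) AND (0 IMPLIES NOT 1))) -> 0
  row 28 [11100]: (((0 IMPLIES 1) IMPLIES (1 XOR NOT 1)) AND ((0 XOR 0) AND (1 IMPLIES NOT 0))) -> 0
  row 29 [11101]: (((1 IMPLIES 1) IMPLIES (1 XOR NOT 1)) AND ((1 XOR 1) AND (1 IMPLIES NOT 1))) -> 0
  row 30 [11110]: (((0 IMPLIES 1) IMPLIES (1 XOR NOT 1)) AND ((0 XOR 0) AND (1 IMPLIES NOT 0))) -> 0
  row 31 [11111]: (((1 IMPLIES 1) IMPLIES (1 XOR NOT 1)) AND ((1 XOR 1) AND (1 IMPLIES NOT 1))) -> 0
Full result column, 4 rows per line (a,b,c fixed per line; d,e runs 00..11 left to right):
  rows 0-3 [a,b,c=000]: 0000  = hex 0
  rows 4-7 [a,b,c=001]: 0000  = hex 0
  rows 8-11 [a,b,c=010]: 0000  = hex 0
  rows 12-15 [a,b,c=011]: 0000  = hex 0
  rows 16-19 [a,b,c=100]: 0000  = hex 0
  rows 20-23 [a,b,c=101]: 0000  = hex 0
  rows 24-27 [a,b,c=110]: 0000  = hex 0
  rows 28-31 [a,b,c=111]: 0000  = hex 0
Output column (row 0 .. row 31) = 00000000000000000000000000000000
Output column grouped in 4s = 0000 0000 0000 0000 0000 0000 0000 0000 = 0x00000000
Convert to decimal digit by digit (value = value*16 + digit):
  0 -> 0
  0*16 + 0 = 0
  0*16 + 0 = 0
  0*16 + 0 = 0
  0*16 + 0 = 0
  0*16 + 0 = 0
  0*16 + 0 = 0
  0*16 + 0 = 0
Decimal = 0

0


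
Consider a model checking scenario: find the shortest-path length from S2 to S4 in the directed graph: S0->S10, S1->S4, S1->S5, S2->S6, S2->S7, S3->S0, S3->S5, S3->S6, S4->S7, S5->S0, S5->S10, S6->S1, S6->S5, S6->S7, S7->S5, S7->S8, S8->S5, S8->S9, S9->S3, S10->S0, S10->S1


BFS layer-by-layer from S2:
  dist 0: {S2}
  dist 1: {S6, S7}
  dist 2: {S1, S5, S8}
  dist 3: {S0, S4, S9, S10}
  -> S4 reached at distance 3
Shortest path length = 3

3


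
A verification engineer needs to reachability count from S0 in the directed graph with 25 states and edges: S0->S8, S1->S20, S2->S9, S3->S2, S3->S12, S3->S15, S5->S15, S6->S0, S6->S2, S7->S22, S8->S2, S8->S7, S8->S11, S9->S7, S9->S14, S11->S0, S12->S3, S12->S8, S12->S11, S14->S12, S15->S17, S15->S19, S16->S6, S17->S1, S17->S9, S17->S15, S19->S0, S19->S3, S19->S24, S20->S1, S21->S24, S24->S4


BFS from S0:
  layer 0: {S0}
  layer 1: {S8}
  layer 2: {S2, S7, S11}
  layer 3: {S9, S22}
  layer 4: {S14}
  layer 5: {S12}
  layer 6: {S3}
  layer 7: {S15}
  layer 8: {S17, S19}
  layer 9: {S1, S24}
  layer 10: {S4, S20}
Reachable set: {S0, S1, S2, S3, S4, S7, S8, S9, S11, S12, S14, S15, S17, S19, S20, S22, S24}
Count = 17

17


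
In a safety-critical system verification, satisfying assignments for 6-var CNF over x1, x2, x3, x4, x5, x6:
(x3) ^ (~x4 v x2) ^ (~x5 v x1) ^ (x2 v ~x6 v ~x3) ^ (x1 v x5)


CNF with 5 clauses over 6 vars (64 assignments).
An assignment satisfies CNF iff every clause has >=1 true literal.
Check each row (bits = x1,x2,x3,x4,x5,x6; clause T/F shown):
  row 0 [000000]: clauses=FTTTF -> 0
  row 1 [000001]: clauses=FTTTF -> 0
  row 2 [000010]: clauses=FTFTT -> 0
  row 3 [000011]: clauses=FTFTT -> 0
  row 4 [000100]: clauses=FFTTF -> 0
  (every remaining row is evaluated the same way; all 64 results are listed next)
Full result column, 8 rows per line (x1,x2,x3 fixed per line; x4,x5,x6 runs 000..111 left to right):
  rows 0-7 [x1,x2,x3=000]: 00000000  (ones: 0)
  rows 8-15 [x1,x2,x3=001]: 00000000  (ones: 0)
  rows 16-23 [x1,x2,x3=010]: 00000000  (ones: 0)
  rows 24-31 [x1,x2,x3=011]: 00000000  (ones: 0)
  rows 32-39 [x1,x2,x3=100]: 00000000  (ones: 0)
  rows 40-47 [x1,x2,x3=101]: 10100000  (ones: 2)
  rows 48-55 [x1,x2,x3=110]: 00000000  (ones: 0)
  rows 56-63 [x1,x2,x3=111]: 11111111  (ones: 8)
Satisfying assignments = 0+0+0+0+0+2+0+8 = 10

10


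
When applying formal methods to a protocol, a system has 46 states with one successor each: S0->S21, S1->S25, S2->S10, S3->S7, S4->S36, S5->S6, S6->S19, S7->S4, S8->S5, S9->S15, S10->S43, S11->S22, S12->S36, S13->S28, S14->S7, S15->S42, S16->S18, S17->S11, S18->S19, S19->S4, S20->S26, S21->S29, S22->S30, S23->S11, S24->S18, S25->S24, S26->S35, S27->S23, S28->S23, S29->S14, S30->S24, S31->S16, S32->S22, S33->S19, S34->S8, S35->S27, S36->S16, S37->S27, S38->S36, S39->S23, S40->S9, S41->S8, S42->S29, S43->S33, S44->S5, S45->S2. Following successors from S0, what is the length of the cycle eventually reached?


Trace from S0 until a state repeats:
  S0 -> S21 -> S29 -> S14 -> S7 -> S4 -> S36 -> S16 -> S18 -> S19 -> S4
S4 first seen at step 5, revisited at step 10.
Cycle length = 10 - 5 = 5

5


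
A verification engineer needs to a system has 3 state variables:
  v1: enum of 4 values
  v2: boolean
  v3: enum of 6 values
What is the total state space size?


State space = product of domain sizes of all variables.
Domain sizes:
  v1 (enum of 4 values): 4
  v2 (boolean): 2
  v3 (enum of 6 values): 6
Product = 4 * 2 * 6 = 48

48


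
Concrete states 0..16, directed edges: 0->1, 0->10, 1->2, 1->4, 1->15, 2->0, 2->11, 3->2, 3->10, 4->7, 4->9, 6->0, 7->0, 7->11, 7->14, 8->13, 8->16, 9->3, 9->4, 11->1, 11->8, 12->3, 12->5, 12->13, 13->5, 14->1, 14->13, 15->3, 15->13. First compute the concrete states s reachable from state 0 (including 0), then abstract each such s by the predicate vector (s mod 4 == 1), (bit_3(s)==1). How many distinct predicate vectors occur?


BFS from 0:
Concrete reachable: {0, 1, 2, 3, 4, 5, 7, 8, 9, 10, 11, 13, 14, 15, 16}
Abstract via predicates (s mod 4 == 1), (bit_3(s)==1):
  (0,0) <- {0, 2, 3, 4, 7, 16}
  (0,1) <- {8, 10, 11, 14, 15}
  (1,0) <- {1, 5}
  (1,1) <- {9, 13}
Distinct abstract states = 4

4


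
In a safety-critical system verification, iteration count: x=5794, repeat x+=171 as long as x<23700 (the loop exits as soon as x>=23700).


Step 1: x goes from 5794 toward 23700 by 171; the body runs while x<23700, so iterations = ceil((bound-start)/step)
Step 2: Distance=17906
Step 3: ceil(17906/171)=105

105


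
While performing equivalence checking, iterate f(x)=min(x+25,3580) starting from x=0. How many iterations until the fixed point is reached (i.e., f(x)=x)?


Step 1: x=0, cap=3580, increment=25
Step 2: x grows by 25 each step until capped at 3580; fixed point is x=3580
Step 3: iterations = ceil(3580/25) = 144

144


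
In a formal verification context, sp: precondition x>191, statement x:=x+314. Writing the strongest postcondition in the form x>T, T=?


Formula: sp(P, x:=E) = exists old_x. (x = E[old_x/x]) AND P[old_x/x] (old_x is the value of x before the assignment; eliminate old_x by solving x = E[old_x/x] for old_x)
Step 1: Precondition P: x>191, i.e. old_x > 191
Step 2: Assignment gives x = old_x + 314, so old_x = x - 314
Step 3: Substitute into P: x - 314 > 191
Step 4: Simplify: x > 191+314 = 505

505


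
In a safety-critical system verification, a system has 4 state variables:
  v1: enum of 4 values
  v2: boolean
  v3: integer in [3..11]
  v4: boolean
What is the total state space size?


State space = product of domain sizes of all variables.
Domain sizes:
  v1 (enum of 4 values): 4
  v2 (boolean): 2
  v3 (integer in [3..11]): 9
  v4 (boolean): 2
Product = 4 * 2 * 9 * 2 = 144

144


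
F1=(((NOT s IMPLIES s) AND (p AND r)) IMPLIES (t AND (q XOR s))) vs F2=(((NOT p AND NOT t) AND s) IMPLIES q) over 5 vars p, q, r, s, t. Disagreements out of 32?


F1 = (((NOT s IMPLIES s) AND (p AND r)) IMPLIES (t AND (q XOR s)))
F2 = (((NOT p AND NOT t) AND s) IMPLIES q)
Evaluate both on each of 32 rows (bits = p,q,r,s,t):
  row 0 [00000]: F1=1 F2=1 -> 0
  row 1 [00001]: F1=1 F2=1 -> 0
  row 2 [00010]: F1=1 F2=0 (differ) -> 1
  row 3 [00011]: F1=1 F2=1 -> 0
  row 4 [00100]: F1=1 F2=1 -> 0
  row 5 [00101]: F1=1 F2=1 -> 0
  row 6 [00110]: F1=1 F2=0 (differ) -> 1
  row 7 [00111]: F1=1 F2=1 -> 0
  row 8 [01000]: F1=1 F2=1 -> 0
  row 9 [01001]: F1=1 F2=1 -> 0
  row 10 [01010]: F1=1 F2=1 -> 0
  row 11 [01011]: F1=1 F2=1 -> 0
  row 12 [01100]: F1=1 F2=1 -> 0
  row 13 [01101]: F1=1 F2=1 -> 0
  row 14 [01110]: F1=1 F2=1 -> 0
  row 15 [01111]: F1=1 F2=1 -> 0
  row 16 [10000]: F1=1 F2=1 -> 0
  row 17 [10001]: F1=1 F2=1 -> 0
  row 18 [10010]: F1=1 F2=1 -> 0
  row 19 [10011]: F1=1 F2=1 -> 0
  row 20 [10100]: F1=1 F2=1 -> 0
  row 21 [10101]: F1=1 F2=1 -> 0
  row 22 [10110]: F1=0 F2=1 (differ) -> 1
  row 23 [10111]: F1=1 F2=1 -> 0
  row 24 [11000]: F1=1 F2=1 -> 0
  row 25 [11001]: F1=1 F2=1 -> 0
  row 26 [11010]: F1=1 F2=1 -> 0
  row 27 [11011]: F1=1 F2=1 -> 0
  row 28 [11100]: F1=1 F2=1 -> 0
  row 29 [11101]: F1=1 F2=1 -> 0
  row 30 [11110]: F1=0 F2=1 (differ) -> 1
  row 31 [11111]: F1=0 F2=1 (differ) -> 1
Full result column, 8 rows per line (p,q fixed per line; r,s,t runs 000..111 left to right):
  rows 0-7 [p,q=00]: 00100010  (ones: 2)
  rows 8-15 [p,q=01]: 00000000  (ones: 0)
  rows 16-23 [p,q=10]: 00000010  (ones: 1)
  rows 24-31 [p,q=11]: 00000011  (ones: 2)
Disagreements = 2+0+1+2 = 5

5


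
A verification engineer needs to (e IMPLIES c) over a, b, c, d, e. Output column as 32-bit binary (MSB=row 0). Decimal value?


Formula: (e IMPLIES c) over a, b, c, d, e (32 rows)
Evaluate each row (bits = a,b,c,d,e, MSB first):
  row 0 [00000]: (0 IMPLIES 0) -> 1
  row 1 [00001]: (1 IMPLIES 0) -> 0
  row 2 [00010]: (0 IMPLIES 0) -> 1
  row 3 [00011]: (1 IMPLIES 0) -> 0
  row 4 [00100]: (0 IMPLIES 1) -> 1
  row 5 [00101]: (1 IMPLIES 1) -> 1
  row 6 [00110]: (0 IMPLIES 1) -> 1
  row 7 [00111]: (1 IMPLIES 1) -> 1
  row 8 [01000]: (0 IMPLIES 0) -> 1
  row 9 [01001]: (1 IMPLIES 0) -> 0
  row 10 [01010]: (0 IMPLIES 0) -> 1
  row 11 [01011]: (1 IMPLIES 0) -> 0
  row 12 [01100]: (0 IMPLIES 1) -> 1
  row 13 [01101]: (1 IMPLIES 1) -> 1
  row 14 [01110]: (0 IMPLIES 1) -> 1
  row 15 [01111]: (1 IMPLIES 1) -> 1
  row 16 [10000]: (0 IMPLIES 0) -> 1
  row 17 [10001]: (1 IMPLIES 0) -> 0
  row 18 [10010]: (0 IMPLIES 0) -> 1
  row 19 [10011]: (1 IMPLIES 0) -> 0
  row 20 [10100]: (0 IMPLIES 1) -> 1
  row 21 [10101]: (1 IMPLIES 1) -> 1
  row 22 [10110]: (0 IMPLIES 1) -> 1
  row 23 [10111]: (1 IMPLIES 1) -> 1
  row 24 [11000]: (0 IMPLIES 0) -> 1
  row 25 [11001]: (1 IMPLIES 0) -> 0
  row 26 [11010]: (0 IMPLIES 0) -> 1
  row 27 [11011]: (1 IMPLIES 0) -> 0
  row 28 [11100]: (0 IMPLIES 1) -> 1
  row 29 [11101]: (1 IMPLIES 1) -> 1
  row 30 [11110]: (0 IMPLIES 1) -> 1
  row 31 [11111]: (1 IMPLIES 1) -> 1
Full result column, 4 rows per line (a,b,c fixed per line; d,e runs 00..11 left to right):
  rows 0-3 [a,b,c=000]: 1010  = hex A
  rows 4-7 [a,b,c=001]: 1111  = hex F
  rows 8-11 [a,b,c=010]: 1010  = hex A
  rows 12-15 [a,b,c=011]: 1111  = hex F
  rows 16-19 [a,b,c=100]: 1010  = hex A
  rows 20-23 [a,b,c=101]: 1111  = hex F
  rows 24-27 [a,b,c=110]: 1010  = hex A
  rows 28-31 [a,b,c=111]: 1111  = hex F
Output column (row 0 .. row 31) = 10101111101011111010111110101111
Output column grouped in 4s = 1010 1111 1010 1111 1010 1111 1010 1111 = 0xAFAFAFAF
Convert to decimal digit by digit (value = value*16 + digit):
  A -> 10
  10*16 + 15 (F) = 175
  175*16 + 10 (A) = 2810
  2810*16 + 15 (F) = 44975
  44975*16 + 10 (A) = 719610
  719610*16 + 15 (F) = 11513775
  11513775*16 + 10 (A) = 184220410
  184220410*16 + 15 (F) = 2947526575
Decimal = 2947526575

2947526575


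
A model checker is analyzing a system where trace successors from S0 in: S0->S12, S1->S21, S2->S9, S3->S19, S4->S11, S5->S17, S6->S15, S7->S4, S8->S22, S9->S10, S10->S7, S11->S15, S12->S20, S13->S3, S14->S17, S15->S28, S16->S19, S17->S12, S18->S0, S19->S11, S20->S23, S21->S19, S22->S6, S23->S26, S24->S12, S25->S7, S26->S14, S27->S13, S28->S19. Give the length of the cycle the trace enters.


Trace from S0 until a state repeats:
  S0 -> S12 -> S20 -> S23 -> S26 -> S14 -> S17 -> S12
S12 first seen at step 1, revisited at step 7.
Cycle length = 7 - 1 = 6

6


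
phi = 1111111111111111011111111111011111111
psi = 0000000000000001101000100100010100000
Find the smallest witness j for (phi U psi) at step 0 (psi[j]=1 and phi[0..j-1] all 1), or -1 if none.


(phi U psi) at 0: need smallest j with psi[j]=1 and phi[i]=1 for all i in [0,j).
Scan from step 0:
  step 0: phi=1, psi=0 -> continue
  step 1: phi=1, psi=0 -> continue
  step 2: phi=1, psi=0 -> continue
  step 3: phi=1, psi=0 -> continue
  step 15: psi=1 and phi held for [0,15) -> witness found
Witness step = 15

15


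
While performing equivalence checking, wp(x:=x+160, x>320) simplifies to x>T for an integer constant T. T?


Formula: wp(x:=E, P) = P[E/x] (substitute E for x in postcondition)
Step 1: Postcondition: x>320
Step 2: Substitute x+160 for x: x+160>320
Step 3: Solve for x: x > 320-160 = 160

160


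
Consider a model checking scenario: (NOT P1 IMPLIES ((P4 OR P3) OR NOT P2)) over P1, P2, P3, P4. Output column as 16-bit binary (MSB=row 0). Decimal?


Formula: (NOT P1 IMPLIES ((P4 OR P3) OR NOT P2)) over P1, P2, P3, P4 (16 rows)
Evaluate each row (bits = P1,P2,P3,P4, MSB first):
  row 0 [0000]: (NOT 0 IMPLIES ((0 OR 0) OR NOT 0)) -> 1
  row 1 [0001]: (NOT 0 IMPLIES ((1 OR 0) OR NOT 0)) -> 1
  row 2 [0010]: (NOT 0 IMPLIES ((0 OR 1) OR NOT 0)) -> 1
  row 3 [0011]: (NOT 0 IMPLIES ((1 OR 1) OR NOT 0)) -> 1
  row 4 [0100]: (NOT 0 IMPLIES ((0 OR 0) OR NOT 1)) -> 0
  row 5 [0101]: (NOT 0 IMPLIES ((1 OR 0) OR NOT 1)) -> 1
  row 6 [0110]: (NOT 0 IMPLIES ((0 OR 1) OR NOT 1)) -> 1
  row 7 [0111]: (NOT 0 IMPLIES ((1 OR 1) OR NOT 1)) -> 1
  row 8 [1000]: (NOT 1 IMPLIES ((0 OR 0) OR NOT 0)) -> 1
  row 9 [1001]: (NOT 1 IMPLIES ((1 OR 0) OR NOT 0)) -> 1
  row 10 [1010]: (NOT 1 IMPLIES ((0 OR 1) OR NOT 0)) -> 1
  row 11 [1011]: (NOT 1 IMPLIES ((1 OR 1) OR NOT 0)) -> 1
  row 12 [1100]: (NOT 1 IMPLIES ((0 OR 0) OR NOT 1)) -> 1
  row 13 [1101]: (NOT 1 IMPLIES ((1 OR 0) OR NOT 1)) -> 1
  row 14 [1110]: (NOT 1 IMPLIES ((0 OR 1) OR NOT 1)) -> 1
  row 15 [1111]: (NOT 1 IMPLIES ((1 OR 1) OR NOT 1)) -> 1
Full result column, 4 rows per line (P1,P2 fixed per line; P3,P4 runs 00..11 left to right):
  rows 0-3 [P1,P2=00]: 1111  = hex F
  rows 4-7 [P1,P2=01]: 0111  = hex 7
  rows 8-11 [P1,P2=10]: 1111  = hex F
  rows 12-15 [P1,P2=11]: 1111  = hex F
Output column (row 0 .. row 15) = 1111011111111111
Output column grouped in 4s = 1111 0111 1111 1111 = 0xF7FF
Convert to decimal digit by digit (value = value*16 + digit):
  F -> 15
  15*16 + 7 = 247
  247*16 + 15 (F) = 3967
  3967*16 + 15 (F) = 63487
Decimal = 63487

63487


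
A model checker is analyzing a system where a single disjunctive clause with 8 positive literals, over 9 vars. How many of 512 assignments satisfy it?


Step 1: Total=2^9=512
Step 2: Unsat when all 8 false: 2^1=2
Step 3: Sat=512-2=510

510


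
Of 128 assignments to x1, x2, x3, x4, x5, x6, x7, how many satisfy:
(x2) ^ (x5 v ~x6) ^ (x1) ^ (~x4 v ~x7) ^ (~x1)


CNF with 5 clauses over 7 vars (128 assignments).
An assignment satisfies CNF iff every clause has >=1 true literal.
Check each row (bits = x1,x2,x3,x4,x5,x6,x7; clause T/F shown):
  row 0 [0000000]: clauses=FTFTT -> 0
  row 1 [0000001]: clauses=FTFTT -> 0
  row 2 [0000010]: clauses=FFFTT -> 0
  row 3 [0000011]: clauses=FFFTT -> 0
  row 4 [0000100]: clauses=FTFTT -> 0
  (every remaining row is evaluated the same way; all 128 results are listed next)
Full result column, 8 rows per line (x1,x2,x3,x4 fixed per line; x5,x6,x7 runs 000..111 left to right):
  rows 0-7 [x1,x2,x3,x4=0000]: 00000000  (ones: 0)
  rows 8-15 [x1,x2,x3,x4=0001]: 00000000  (ones: 0)
  rows 16-23 [x1,x2,x3,x4=0010]: 00000000  (ones: 0)
  rows 24-31 [x1,x2,x3,x4=0011]: 00000000  (ones: 0)
  rows 32-39 [x1,x2,x3,x4=0100]: 00000000  (ones: 0)
  rows 40-47 [x1,x2,x3,x4=0101]: 00000000  (ones: 0)
  rows 48-55 [x1,x2,x3,x4=0110]: 00000000  (ones: 0)
  rows 56-63 [x1,x2,x3,x4=0111]: 00000000  (ones: 0)
  rows 64-71 [x1,x2,x3,x4=1000]: 00000000  (ones: 0)
  rows 72-79 [x1,x2,x3,x4=1001]: 00000000  (ones: 0)
  rows 80-87 [x1,x2,x3,x4=1010]: 00000000  (ones: 0)
  rows 88-95 [x1,x2,x3,x4=1011]: 00000000  (ones: 0)
  rows 96-103 [x1,x2,x3,x4=1100]: 00000000  (ones: 0)
  rows 104-111 [x1,x2,x3,x4=1101]: 00000000  (ones: 0)
  rows 112-119 [x1,x2,x3,x4=1110]: 00000000  (ones: 0)
  rows 120-127 [x1,x2,x3,x4=1111]: 00000000  (ones: 0)
Satisfying assignments = 0+0+0+0+0+0+0+0+0+0+0+0+0+0+0+0 = 0

0


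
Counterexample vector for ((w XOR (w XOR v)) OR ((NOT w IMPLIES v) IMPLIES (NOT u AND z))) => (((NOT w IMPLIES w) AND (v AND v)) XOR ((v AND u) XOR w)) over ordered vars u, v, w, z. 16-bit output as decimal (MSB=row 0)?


F1 = ((w XOR (w XOR v)) OR ((NOT w IMPLIES v) IMPLIES (NOT u AND z)))
F2 = (((NOT w IMPLIES w) AND (v AND v)) XOR ((v AND u) XOR w))
Counterexample to F1=>F2 is where F1=1 and F2=0.
Evaluate each row (bits = u,v,w,z, MSB first):
  row 0 [0000]: F1=1 F2=0 -> F1&~F2 -> 1
  row 1 [0001]: F1=1 F2=0 -> F1&~F2 -> 1
  row 2 [0010]: F1=0 F2=1 -> F1&~F2 -> 0
  row 3 [0011]: F1=1 F2=1 -> F1&~F2 -> 0
  row 4 [0100]: F1=1 F2=0 -> F1&~F2 -> 1
  row 5 [0101]: F1=1 F2=0 -> F1&~F2 -> 1
  row 6 [0110]: F1=1 F2=0 -> F1&~F2 -> 1
  row 7 [0111]: F1=1 F2=0 -> F1&~F2 -> 1
  row 8 [1000]: F1=1 F2=0 -> F1&~F2 -> 1
  row 9 [1001]: F1=1 F2=0 -> F1&~F2 -> 1
  row 10 [1010]: F1=0 F2=1 -> F1&~F2 -> 0
  row 11 [1011]: F1=0 F2=1 -> F1&~F2 -> 0
  row 12 [1100]: F1=1 F2=1 -> F1&~F2 -> 0
  row 13 [1101]: F1=1 F2=1 -> F1&~F2 -> 0
  row 14 [1110]: F1=1 F2=1 -> F1&~F2 -> 0
  row 15 [1111]: F1=1 F2=1 -> F1&~F2 -> 0
Full result column, 4 rows per line (u,v fixed per line; w,z runs 00..11 left to right):
  rows 0-3 [u,v=00]: 1100  = hex C
  rows 4-7 [u,v=01]: 1111  = hex F
  rows 8-11 [u,v=10]: 1100  = hex C
  rows 12-15 [u,v=11]: 0000  = hex 0
Counterexample vector (row 0 .. row 15) = 1100111111000000
Output column grouped in 4s = 1100 1111 1100 0000 = 0xCFC0
Convert to decimal digit by digit (value = value*16 + digit):
  C -> 12
  12*16 + 15 (F) = 207
  207*16 + 12 (C) = 3324
  3324*16 + 0 = 53184
Decimal = 53184

53184


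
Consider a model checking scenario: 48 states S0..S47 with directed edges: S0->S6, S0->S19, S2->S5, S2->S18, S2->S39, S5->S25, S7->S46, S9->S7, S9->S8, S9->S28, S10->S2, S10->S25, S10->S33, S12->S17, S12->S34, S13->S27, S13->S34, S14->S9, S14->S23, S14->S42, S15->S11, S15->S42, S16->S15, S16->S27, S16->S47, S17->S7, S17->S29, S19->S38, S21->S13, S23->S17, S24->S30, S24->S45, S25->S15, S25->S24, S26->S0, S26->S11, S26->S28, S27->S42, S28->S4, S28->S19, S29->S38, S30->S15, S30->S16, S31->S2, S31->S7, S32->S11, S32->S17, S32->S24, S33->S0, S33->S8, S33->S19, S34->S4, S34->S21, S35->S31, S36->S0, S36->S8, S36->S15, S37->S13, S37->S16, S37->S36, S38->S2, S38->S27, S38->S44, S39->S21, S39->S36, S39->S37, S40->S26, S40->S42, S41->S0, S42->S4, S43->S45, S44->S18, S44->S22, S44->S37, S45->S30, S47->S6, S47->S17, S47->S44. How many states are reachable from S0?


BFS from S0:
  layer 0: {S0}
  layer 1: {S6, S19}
  layer 2: {S38}
  layer 3: {S2, S27, S44}
  layer 4: {S5, S18, S22, S37, S39, S42}
  layer 5: {S4, S13, S16, S21, S25, S36}
  layer 6: {S8, S15, S24, S34, S47}
  layer 7: {S11, S17, S30, S45}
  layer 8: {S7, S29}
  layer 9: {S46}
Reachable set: {S0, S2, S4, S5, S6, S7, S8, S11, S13, S15, S16, S17, S18, S19, S21, S22, S24, S25, S27, S29, S30, S34, S36, S37, S38, S39, S42, S44, S45, S46, S47}
Count = 31

31


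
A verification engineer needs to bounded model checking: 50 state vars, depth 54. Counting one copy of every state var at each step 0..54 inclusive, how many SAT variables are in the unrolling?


BMC unrolls to depth k, creating one copy of each state var for steps 0..k.
Step count = 54 + 1 = 55 (steps 0 through 54)
Vars per step = 50
Total = 50 * 55 = 2750

2750


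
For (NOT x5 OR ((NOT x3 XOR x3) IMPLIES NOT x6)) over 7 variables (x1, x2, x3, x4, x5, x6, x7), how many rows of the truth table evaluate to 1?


Formula: (NOT x5 OR ((NOT x3 XOR x3) IMPLIES NOT x6)) over 7 vars (128 rows)
Evaluate each row (x1, x2, x3, x4, x5, x6, x7 as bits, MSB first):
  row 0 [0000000]: (NOT 0 OR ((NOT 0 XOR 0) IMPLIES NOT 0)) -> 1
  row 1 [0000001]: (NOT 0 OR ((NOT 0 XOR 0) IMPLIES NOT 0)) -> 1
  row 2 [0000010]: (NOT 0 OR ((NOT 0 XOR 0) IMPLIES NOT 1)) -> 1
  row 3 [0000011]: (NOT 0 OR ((NOT 0 XOR 0) IMPLIES NOT 1)) -> 1
  row 4 [0000100]: (NOT 1 OR ((NOT 0 XOR 0) IMPLIES NOT 0)) -> 1
  (every remaining row is evaluated the same way; all 128 results are listed next)
Full result column, 8 rows per line (x1,x2,x3,x4 fixed per line; x5,x6,x7 runs 000..111 left to right):
  rows 0-7 [x1,x2,x3,x4=0000]: 11111100  (ones: 6)
  rows 8-15 [x1,x2,x3,x4=0001]: 11111100  (ones: 6)
  rows 16-23 [x1,x2,x3,x4=0010]: 11111100  (ones: 6)
  rows 24-31 [x1,x2,x3,x4=0011]: 11111100  (ones: 6)
  rows 32-39 [x1,x2,x3,x4=0100]: 11111100  (ones: 6)
  rows 40-47 [x1,x2,x3,x4=0101]: 11111100  (ones: 6)
  rows 48-55 [x1,x2,x3,x4=0110]: 11111100  (ones: 6)
  rows 56-63 [x1,x2,x3,x4=0111]: 11111100  (ones: 6)
  rows 64-71 [x1,x2,x3,x4=1000]: 11111100  (ones: 6)
  rows 72-79 [x1,x2,x3,x4=1001]: 11111100  (ones: 6)
  rows 80-87 [x1,x2,x3,x4=1010]: 11111100  (ones: 6)
  rows 88-95 [x1,x2,x3,x4=1011]: 11111100  (ones: 6)
  rows 96-103 [x1,x2,x3,x4=1100]: 11111100  (ones: 6)
  rows 104-111 [x1,x2,x3,x4=1101]: 11111100  (ones: 6)
  rows 112-119 [x1,x2,x3,x4=1110]: 11111100  (ones: 6)
  rows 120-127 [x1,x2,x3,x4=1111]: 11111100  (ones: 6)
Count of 1-rows = 6+6+6+6+6+6+6+6+6+6+6+6+6+6+6+6 = 96

96


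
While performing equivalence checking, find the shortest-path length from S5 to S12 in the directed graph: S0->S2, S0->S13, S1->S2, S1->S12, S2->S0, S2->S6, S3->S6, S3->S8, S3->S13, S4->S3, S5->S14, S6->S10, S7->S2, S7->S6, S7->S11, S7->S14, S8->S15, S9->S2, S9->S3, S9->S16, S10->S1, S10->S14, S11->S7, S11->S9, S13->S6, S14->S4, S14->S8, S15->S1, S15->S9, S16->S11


BFS layer-by-layer from S5:
  dist 0: {S5}
  dist 1: {S14}
  dist 2: {S4, S8}
  dist 3: {S3, S15}
  dist 4: {S1, S6, S9, S13}
  dist 5: {S2, S10, S12, S16}
  -> S12 reached at distance 5
Shortest path length = 5

5


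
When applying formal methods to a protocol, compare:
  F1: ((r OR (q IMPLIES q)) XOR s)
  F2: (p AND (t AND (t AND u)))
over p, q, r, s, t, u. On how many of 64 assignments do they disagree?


F1 = ((r OR (q IMPLIES q)) XOR s)
F2 = (p AND (t AND (t AND u)))
Evaluate both on each of 64 rows (bits = p,q,r,s,t,u):
  row 0 [000000]: F1=1 F2=0 (differ) -> 1
  row 1 [000001]: F1=1 F2=0 (differ) -> 1
  row 2 [000010]: F1=1 F2=0 (differ) -> 1
  row 3 [000011]: F1=1 F2=0 (differ) -> 1
  row 4 [000100]: F1=0 F2=0 -> 0
  (every remaining row is evaluated the same way; all 64 results are listed next)
Full result column, 8 rows per line (p,q,r fixed per line; s,t,u runs 000..111 left to right):
  rows 0-7 [p,q,r=000]: 11110000  (ones: 4)
  rows 8-15 [p,q,r=001]: 11110000  (ones: 4)
  rows 16-23 [p,q,r=010]: 11110000  (ones: 4)
  rows 24-31 [p,q,r=011]: 11110000  (ones: 4)
  rows 32-39 [p,q,r=100]: 11100001  (ones: 4)
  rows 40-47 [p,q,r=101]: 11100001  (ones: 4)
  rows 48-55 [p,q,r=110]: 11100001  (ones: 4)
  rows 56-63 [p,q,r=111]: 11100001  (ones: 4)
Disagreements = 4+4+4+4+4+4+4+4 = 32

32


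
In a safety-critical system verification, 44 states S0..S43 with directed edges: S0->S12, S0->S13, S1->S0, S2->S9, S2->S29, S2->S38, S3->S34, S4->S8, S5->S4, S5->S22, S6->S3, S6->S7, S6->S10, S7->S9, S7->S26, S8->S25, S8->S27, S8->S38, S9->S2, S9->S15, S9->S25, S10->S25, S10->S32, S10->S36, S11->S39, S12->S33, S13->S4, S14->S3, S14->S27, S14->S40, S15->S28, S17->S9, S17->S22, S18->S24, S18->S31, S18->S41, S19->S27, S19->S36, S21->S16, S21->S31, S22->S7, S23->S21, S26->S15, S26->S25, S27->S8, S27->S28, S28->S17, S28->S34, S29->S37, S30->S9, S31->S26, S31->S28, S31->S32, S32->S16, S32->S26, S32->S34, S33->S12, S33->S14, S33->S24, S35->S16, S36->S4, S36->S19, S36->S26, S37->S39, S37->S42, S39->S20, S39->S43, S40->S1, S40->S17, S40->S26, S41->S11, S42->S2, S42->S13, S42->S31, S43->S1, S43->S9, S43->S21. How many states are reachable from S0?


BFS from S0:
  layer 0: {S0}
  layer 1: {S12, S13}
  layer 2: {S4, S33}
  layer 3: {S8, S14, S24}
  layer 4: {S3, S25, S27, S38, S40}
  layer 5: {S1, S17, S26, S28, S34}
  layer 6: {S9, S15, S22}
  layer 7: {S2, S7}
  layer 8: {S29}
  layer 9: {S37}
  layer 10: {S39, S42}
  layer 11: {S20, S31, S43}
  layer 12: {S21, S32}
  layer 13: {S16}
Reachable set: {S0, S1, S2, S3, S4, S7, S8, S9, S12, S13, S14, S15, S16, S17, S20, S21, S22, S24, S25, S26, S27, S28, S29, S31, S32, S33, S34, S37, S38, S39, S40, S42, S43}
Count = 33

33


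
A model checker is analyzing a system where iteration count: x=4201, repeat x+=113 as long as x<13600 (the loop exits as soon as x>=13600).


Step 1: x goes from 4201 toward 13600 by 113; the body runs while x<13600, so iterations = ceil((bound-start)/step)
Step 2: Distance=9399
Step 3: ceil(9399/113)=84

84


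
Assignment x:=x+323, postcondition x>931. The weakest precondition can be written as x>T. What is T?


Formula: wp(x:=E, P) = P[E/x] (substitute E for x in postcondition)
Step 1: Postcondition: x>931
Step 2: Substitute x+323 for x: x+323>931
Step 3: Solve for x: x > 931-323 = 608

608


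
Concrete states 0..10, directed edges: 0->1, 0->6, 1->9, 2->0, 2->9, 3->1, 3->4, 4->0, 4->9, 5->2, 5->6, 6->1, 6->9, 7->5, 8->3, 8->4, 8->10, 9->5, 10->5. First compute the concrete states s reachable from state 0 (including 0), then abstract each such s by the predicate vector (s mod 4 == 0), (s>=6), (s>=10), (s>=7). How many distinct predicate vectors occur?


BFS from 0:
Concrete reachable: {0, 1, 2, 5, 6, 9}
Abstract via predicates (s mod 4 == 0), (s>=6), (s>=10), (s>=7):
  (0,0,0,0) <- {1, 2, 5}
  (0,1,0,0) <- {6}
  (0,1,0,1) <- {9}
  (1,0,0,0) <- {0}
Distinct abstract states = 4

4


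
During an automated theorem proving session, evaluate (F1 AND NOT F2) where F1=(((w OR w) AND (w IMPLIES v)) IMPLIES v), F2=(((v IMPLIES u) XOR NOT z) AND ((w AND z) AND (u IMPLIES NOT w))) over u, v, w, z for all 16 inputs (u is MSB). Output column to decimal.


F1 = (((w OR w) AND (w IMPLIES v)) IMPLIES v)
F2 = (((v IMPLIES u) XOR NOT z) AND ((w AND z) AND (u IMPLIES NOT w)))
Counterexample to F1=>F2 is where F1=1 and F2=0.
Evaluate each row (bits = u,v,w,z, MSB first):
  row 0 [0000]: F1=1 F2=0 -> F1&~F2 -> 1
  row 1 [0001]: F1=1 F2=0 -> F1&~F2 -> 1
  row 2 [0010]: F1=1 F2=0 -> F1&~F2 -> 1
  row 3 [0011]: F1=1 F2=1 -> F1&~F2 -> 0
  row 4 [0100]: F1=1 F2=0 -> F1&~F2 -> 1
  row 5 [0101]: F1=1 F2=0 -> F1&~F2 -> 1
  row 6 [0110]: F1=1 F2=0 -> F1&~F2 -> 1
  row 7 [0111]: F1=1 F2=0 -> F1&~F2 -> 1
  row 8 [1000]: F1=1 F2=0 -> F1&~F2 -> 1
  row 9 [1001]: F1=1 F2=0 -> F1&~F2 -> 1
  row 10 [1010]: F1=1 F2=0 -> F1&~F2 -> 1
  row 11 [1011]: F1=1 F2=0 -> F1&~F2 -> 1
  row 12 [1100]: F1=1 F2=0 -> F1&~F2 -> 1
  row 13 [1101]: F1=1 F2=0 -> F1&~F2 -> 1
  row 14 [1110]: F1=1 F2=0 -> F1&~F2 -> 1
  row 15 [1111]: F1=1 F2=0 -> F1&~F2 -> 1
Full result column, 4 rows per line (u,v fixed per line; w,z runs 00..11 left to right):
  rows 0-3 [u,v=00]: 1110  = hex E
  rows 4-7 [u,v=01]: 1111  = hex F
  rows 8-11 [u,v=10]: 1111  = hex F
  rows 12-15 [u,v=11]: 1111  = hex F
Counterexample vector (row 0 .. row 15) = 1110111111111111
Output column grouped in 4s = 1110 1111 1111 1111 = 0xEFFF
Convert to decimal digit by digit (value = value*16 + digit):
  E -> 14
  14*16 + 15 (F) = 239
  239*16 + 15 (F) = 3839
  3839*16 + 15 (F) = 61439
Decimal = 61439

61439
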